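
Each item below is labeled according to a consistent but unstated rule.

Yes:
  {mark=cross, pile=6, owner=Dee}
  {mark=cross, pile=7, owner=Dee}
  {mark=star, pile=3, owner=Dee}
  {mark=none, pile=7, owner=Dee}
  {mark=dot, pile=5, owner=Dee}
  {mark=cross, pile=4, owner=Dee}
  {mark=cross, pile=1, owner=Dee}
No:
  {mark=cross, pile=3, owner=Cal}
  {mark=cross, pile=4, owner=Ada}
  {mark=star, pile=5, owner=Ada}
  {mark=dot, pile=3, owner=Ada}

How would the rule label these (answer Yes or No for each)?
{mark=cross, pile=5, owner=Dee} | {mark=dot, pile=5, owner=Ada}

Rule: owner is Dee. This holds for each 'Yes' example and fails for each 'No' one.
{mark=cross, pile=5, owner=Dee} → owner is Dee → Yes.
{mark=dot, pile=5, owner=Ada} → owner is Ada → No.

Yes, No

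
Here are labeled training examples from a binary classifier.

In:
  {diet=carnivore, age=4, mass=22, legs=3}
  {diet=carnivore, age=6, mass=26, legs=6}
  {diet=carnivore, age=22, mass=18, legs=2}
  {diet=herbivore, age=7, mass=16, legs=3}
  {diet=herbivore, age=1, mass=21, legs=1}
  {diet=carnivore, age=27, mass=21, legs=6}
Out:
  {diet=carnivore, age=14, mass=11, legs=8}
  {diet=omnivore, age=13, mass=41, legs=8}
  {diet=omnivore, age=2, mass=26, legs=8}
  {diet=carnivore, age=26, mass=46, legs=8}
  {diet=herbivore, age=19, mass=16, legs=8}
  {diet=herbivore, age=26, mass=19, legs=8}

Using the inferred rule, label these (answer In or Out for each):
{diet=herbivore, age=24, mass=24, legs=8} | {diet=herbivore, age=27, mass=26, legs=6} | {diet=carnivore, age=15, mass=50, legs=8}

Out, In, Out

A rule that fits every label: legs ≤ 6 — true of each 'In' example, false of each 'Out' one.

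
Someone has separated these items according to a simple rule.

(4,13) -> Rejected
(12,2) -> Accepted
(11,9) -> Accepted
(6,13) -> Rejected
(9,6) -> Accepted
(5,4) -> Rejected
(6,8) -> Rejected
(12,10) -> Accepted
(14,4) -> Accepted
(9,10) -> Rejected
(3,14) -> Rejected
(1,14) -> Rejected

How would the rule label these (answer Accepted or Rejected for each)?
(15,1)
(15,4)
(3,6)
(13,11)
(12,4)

Accepted, Accepted, Rejected, Accepted, Accepted

The common property of the 'Accepted' items is: first > second AND sum ≥ 14. No 'Rejected' item has it.
(15,1) — 15 > 1, 15+1 = 16, hence Accepted.
(15,4) — 15 > 4, 15+4 = 19, hence Accepted.
(3,6) — 3 < 6, 3+6 = 9, hence Rejected.
(13,11) — 13 > 11, 13+11 = 24, hence Accepted.
(12,4) — 12 > 4, 12+4 = 16, hence Accepted.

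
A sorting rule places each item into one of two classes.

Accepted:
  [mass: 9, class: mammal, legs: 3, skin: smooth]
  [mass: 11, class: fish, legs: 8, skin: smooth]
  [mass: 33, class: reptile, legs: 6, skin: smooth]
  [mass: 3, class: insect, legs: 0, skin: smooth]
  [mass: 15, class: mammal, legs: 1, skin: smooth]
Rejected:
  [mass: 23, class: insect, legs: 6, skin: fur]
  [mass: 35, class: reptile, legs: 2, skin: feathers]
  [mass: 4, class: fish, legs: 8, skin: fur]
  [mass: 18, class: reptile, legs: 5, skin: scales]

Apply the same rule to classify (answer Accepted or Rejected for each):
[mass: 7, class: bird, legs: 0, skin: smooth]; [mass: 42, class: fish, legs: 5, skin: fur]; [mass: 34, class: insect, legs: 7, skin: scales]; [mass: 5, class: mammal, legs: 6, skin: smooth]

Accepted, Rejected, Rejected, Accepted

All 'Accepted' examples share one property — skin is smooth — and every 'Rejected' example lacks it.
Accepted: [mass: 7, class: bird, legs: 0, skin: smooth], since skin is smooth. Rejected: [mass: 42, class: fish, legs: 5, skin: fur], since skin is fur. Rejected: [mass: 34, class: insect, legs: 7, skin: scales], since skin is scales. Accepted: [mass: 5, class: mammal, legs: 6, skin: smooth], since skin is smooth.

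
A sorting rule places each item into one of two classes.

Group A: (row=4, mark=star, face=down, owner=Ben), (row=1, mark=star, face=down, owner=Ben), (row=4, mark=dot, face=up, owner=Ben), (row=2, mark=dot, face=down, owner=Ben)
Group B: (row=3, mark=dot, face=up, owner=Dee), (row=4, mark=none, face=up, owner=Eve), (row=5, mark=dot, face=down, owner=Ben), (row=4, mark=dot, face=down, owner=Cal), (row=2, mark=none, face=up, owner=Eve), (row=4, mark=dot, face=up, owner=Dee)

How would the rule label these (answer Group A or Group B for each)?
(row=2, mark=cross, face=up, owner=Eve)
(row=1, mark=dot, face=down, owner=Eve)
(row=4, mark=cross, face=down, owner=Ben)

Group B, Group B, Group A

The rule appears to be: owner is Ben AND row ≤ 4.
(row=2, mark=cross, face=up, owner=Eve): owner is Eve, row = 2, does not pass → Group B.
(row=1, mark=dot, face=down, owner=Eve): owner is Eve, row = 1, does not pass → Group B.
(row=4, mark=cross, face=down, owner=Ben): owner is Ben, row = 4, qualifies → Group A.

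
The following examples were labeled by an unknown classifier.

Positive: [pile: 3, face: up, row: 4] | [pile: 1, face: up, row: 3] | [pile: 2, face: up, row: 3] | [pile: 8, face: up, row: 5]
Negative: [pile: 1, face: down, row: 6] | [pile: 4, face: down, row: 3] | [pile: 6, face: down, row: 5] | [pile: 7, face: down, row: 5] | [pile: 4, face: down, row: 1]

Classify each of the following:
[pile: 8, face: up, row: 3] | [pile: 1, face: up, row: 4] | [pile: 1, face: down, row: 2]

Positive, Positive, Negative

All 'Positive' examples share one property — face is up — and every 'Negative' example lacks it.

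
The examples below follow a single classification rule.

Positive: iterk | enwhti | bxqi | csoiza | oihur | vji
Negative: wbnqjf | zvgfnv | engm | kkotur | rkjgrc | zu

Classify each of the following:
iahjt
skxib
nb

Rule: contains 'i'. This holds for each 'Positive' example and fails for each 'Negative' one.
iahjt: has 'i', fits → Positive. skxib: has 'i', fits → Positive. nb: no 'i', lacks this property → Negative.

Positive, Positive, Negative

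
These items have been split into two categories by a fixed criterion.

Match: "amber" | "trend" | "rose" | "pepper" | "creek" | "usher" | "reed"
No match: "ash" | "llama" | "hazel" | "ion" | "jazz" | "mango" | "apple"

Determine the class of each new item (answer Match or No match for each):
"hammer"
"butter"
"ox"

Match, Match, No match

All 'Match' examples share one property — contains 'r' — and every 'No match' example lacks it.
"hammer": has 'r' — satisfies this, so Match.
"butter": has 'r' — satisfies this, so Match.
"ox": no 'r' — doesn't qualify, so No match.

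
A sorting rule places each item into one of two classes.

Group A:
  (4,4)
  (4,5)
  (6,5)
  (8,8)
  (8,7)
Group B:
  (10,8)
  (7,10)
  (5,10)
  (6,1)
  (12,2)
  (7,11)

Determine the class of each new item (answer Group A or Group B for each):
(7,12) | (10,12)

The pattern is that an item is 'Group A' exactly when: |first − second| ≤ 1.
(7,12) → |7−12| = 5 → Group B.
(10,12) → |10−12| = 2 → Group B.

Group B, Group B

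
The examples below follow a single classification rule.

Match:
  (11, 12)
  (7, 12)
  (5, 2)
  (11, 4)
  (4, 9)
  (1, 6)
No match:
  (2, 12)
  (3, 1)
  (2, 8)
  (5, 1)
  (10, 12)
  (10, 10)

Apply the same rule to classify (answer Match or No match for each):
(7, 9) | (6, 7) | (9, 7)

The pattern is that an item is 'Match' exactly when: sum is odd.
(7, 9): No match (7+9 = 16). (6, 7): Match (6+7 = 13). (9, 7): No match (9+7 = 16).

No match, Match, No match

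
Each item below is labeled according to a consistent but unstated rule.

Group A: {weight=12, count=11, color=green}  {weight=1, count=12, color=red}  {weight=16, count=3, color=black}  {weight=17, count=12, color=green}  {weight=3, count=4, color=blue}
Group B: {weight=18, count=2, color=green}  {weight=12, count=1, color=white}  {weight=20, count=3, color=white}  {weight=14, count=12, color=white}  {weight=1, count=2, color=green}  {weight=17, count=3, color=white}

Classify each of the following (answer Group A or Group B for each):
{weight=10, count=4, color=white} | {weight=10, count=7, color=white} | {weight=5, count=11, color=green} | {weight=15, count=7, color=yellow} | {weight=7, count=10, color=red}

Group B, Group B, Group A, Group A, Group A

Rule: color is not white AND count ≥ 3. This holds for each 'Group A' example and fails for each 'Group B' one.
{weight=10, count=4, color=white}: Group B (color is white, count = 4). {weight=10, count=7, color=white}: Group B (color is white, count = 7). {weight=5, count=11, color=green}: Group A (color is green, count = 11). {weight=15, count=7, color=yellow}: Group A (color is yellow, count = 7). {weight=7, count=10, color=red}: Group A (color is red, count = 10).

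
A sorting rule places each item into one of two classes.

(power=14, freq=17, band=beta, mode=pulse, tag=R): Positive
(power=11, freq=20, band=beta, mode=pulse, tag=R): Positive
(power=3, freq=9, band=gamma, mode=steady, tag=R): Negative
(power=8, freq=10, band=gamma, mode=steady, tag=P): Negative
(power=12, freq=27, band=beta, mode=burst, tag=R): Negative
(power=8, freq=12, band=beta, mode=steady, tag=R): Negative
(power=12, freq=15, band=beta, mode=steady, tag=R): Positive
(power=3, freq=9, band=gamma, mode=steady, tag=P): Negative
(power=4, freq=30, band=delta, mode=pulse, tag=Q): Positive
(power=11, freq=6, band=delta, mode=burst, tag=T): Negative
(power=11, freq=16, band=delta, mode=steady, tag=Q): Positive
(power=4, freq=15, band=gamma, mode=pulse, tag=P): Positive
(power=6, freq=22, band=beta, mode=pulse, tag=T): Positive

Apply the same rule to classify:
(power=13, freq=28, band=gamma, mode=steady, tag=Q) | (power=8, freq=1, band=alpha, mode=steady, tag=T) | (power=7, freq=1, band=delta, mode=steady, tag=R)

The classifier is using: freq ≥ 15 AND freq ≠ 27.
(power=13, freq=28, band=gamma, mode=steady, tag=Q) — freq = 28, hence Positive. (power=8, freq=1, band=alpha, mode=steady, tag=T) — freq = 1, hence Negative. (power=7, freq=1, band=delta, mode=steady, tag=R) — freq = 1, hence Negative.

Positive, Negative, Negative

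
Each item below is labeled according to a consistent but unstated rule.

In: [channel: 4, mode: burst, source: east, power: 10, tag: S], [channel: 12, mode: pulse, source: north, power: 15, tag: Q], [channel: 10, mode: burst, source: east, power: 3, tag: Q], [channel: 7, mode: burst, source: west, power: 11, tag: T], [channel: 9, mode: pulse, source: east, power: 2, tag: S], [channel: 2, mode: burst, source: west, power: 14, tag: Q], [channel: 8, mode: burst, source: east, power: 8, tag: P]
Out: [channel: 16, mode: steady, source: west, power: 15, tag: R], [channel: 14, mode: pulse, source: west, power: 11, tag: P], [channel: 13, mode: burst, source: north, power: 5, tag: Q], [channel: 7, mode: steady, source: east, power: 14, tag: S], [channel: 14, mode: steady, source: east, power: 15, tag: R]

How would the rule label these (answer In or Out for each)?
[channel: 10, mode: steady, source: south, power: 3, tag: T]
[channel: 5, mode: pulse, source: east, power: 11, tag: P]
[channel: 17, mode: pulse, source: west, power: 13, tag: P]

Out, In, Out

The simplest hypothesis consistent with all the labels is: mode is not steady AND channel ≤ 12.
[channel: 10, mode: steady, source: south, power: 3, tag: T] → mode is steady, channel = 10 → Out. [channel: 5, mode: pulse, source: east, power: 11, tag: P] → mode is pulse, channel = 5 → In. [channel: 17, mode: pulse, source: west, power: 13, tag: P] → mode is pulse, channel = 17 → Out.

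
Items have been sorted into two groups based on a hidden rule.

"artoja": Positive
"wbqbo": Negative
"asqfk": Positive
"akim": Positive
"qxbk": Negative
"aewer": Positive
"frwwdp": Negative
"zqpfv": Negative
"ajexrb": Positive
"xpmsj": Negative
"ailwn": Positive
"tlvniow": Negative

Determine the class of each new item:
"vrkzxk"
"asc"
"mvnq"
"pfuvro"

Negative, Positive, Negative, Negative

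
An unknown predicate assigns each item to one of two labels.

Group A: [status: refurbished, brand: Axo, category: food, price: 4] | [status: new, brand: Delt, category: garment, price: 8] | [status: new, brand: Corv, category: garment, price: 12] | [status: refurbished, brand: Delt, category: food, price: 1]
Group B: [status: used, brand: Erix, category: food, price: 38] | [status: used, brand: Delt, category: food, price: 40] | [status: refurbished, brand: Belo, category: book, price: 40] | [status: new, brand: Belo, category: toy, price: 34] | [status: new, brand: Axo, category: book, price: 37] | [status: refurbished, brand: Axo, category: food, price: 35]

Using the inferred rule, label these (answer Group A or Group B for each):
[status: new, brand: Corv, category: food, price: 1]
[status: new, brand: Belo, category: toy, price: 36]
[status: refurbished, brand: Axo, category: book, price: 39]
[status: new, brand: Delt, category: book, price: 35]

Group A, Group B, Group B, Group B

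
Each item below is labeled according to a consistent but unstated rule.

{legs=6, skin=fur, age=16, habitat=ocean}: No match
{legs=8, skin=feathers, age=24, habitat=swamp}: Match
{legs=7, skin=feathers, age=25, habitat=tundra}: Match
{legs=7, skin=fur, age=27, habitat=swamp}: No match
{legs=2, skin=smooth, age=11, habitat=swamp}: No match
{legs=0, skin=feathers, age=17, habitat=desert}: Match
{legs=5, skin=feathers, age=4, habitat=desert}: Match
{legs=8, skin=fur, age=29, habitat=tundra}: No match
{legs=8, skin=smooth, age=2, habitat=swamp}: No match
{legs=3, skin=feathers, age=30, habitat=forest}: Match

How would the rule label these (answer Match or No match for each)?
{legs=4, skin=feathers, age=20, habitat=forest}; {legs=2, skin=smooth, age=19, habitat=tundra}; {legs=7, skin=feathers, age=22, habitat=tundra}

Looking at the examples, the only property every 'Match' case has and every 'No match' case lacks is: skin is feathers.
{legs=4, skin=feathers, age=20, habitat=forest}: skin is feathers, satisfies this → Match.
{legs=2, skin=smooth, age=19, habitat=tundra}: skin is smooth, doesn't match → No match.
{legs=7, skin=feathers, age=22, habitat=tundra}: skin is feathers, satisfies this → Match.

Match, No match, Match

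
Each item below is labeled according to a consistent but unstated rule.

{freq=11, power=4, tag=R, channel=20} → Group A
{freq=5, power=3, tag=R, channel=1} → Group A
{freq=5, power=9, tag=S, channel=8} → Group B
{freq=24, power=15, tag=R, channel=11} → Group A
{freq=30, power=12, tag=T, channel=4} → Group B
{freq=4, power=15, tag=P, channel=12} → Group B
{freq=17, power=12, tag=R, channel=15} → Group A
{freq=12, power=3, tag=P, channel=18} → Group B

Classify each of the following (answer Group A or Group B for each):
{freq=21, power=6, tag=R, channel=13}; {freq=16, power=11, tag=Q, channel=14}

Group A, Group B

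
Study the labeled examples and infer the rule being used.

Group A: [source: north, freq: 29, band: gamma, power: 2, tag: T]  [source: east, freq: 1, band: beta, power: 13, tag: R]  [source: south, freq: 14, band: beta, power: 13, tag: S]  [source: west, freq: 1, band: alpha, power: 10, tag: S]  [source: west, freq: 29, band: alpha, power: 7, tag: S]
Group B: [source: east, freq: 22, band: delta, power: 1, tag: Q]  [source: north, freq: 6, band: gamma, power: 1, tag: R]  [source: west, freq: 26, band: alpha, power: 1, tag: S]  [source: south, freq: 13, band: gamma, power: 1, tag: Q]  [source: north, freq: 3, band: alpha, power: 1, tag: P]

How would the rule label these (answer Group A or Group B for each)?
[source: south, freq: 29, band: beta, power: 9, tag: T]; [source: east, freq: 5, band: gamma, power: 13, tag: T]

Group A, Group A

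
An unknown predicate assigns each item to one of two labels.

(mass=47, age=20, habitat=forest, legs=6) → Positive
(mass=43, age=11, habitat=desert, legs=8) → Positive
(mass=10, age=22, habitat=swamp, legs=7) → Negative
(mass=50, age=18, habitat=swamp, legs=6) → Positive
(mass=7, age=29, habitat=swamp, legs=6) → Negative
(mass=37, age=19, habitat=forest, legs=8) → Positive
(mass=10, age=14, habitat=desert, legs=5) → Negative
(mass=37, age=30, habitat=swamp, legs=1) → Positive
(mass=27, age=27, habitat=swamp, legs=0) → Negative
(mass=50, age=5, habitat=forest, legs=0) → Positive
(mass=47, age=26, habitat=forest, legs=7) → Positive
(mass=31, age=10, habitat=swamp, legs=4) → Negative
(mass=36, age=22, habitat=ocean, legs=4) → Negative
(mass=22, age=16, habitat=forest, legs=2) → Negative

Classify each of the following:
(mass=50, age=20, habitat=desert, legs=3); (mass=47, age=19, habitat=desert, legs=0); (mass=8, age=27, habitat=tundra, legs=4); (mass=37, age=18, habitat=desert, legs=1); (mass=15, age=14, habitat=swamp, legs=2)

Positive, Positive, Negative, Positive, Negative

One predicate separates the groups cleanly: mass ≥ 37.
Positive: (mass=50, age=20, habitat=desert, legs=3), since mass = 50. Positive: (mass=47, age=19, habitat=desert, legs=0), since mass = 47. Negative: (mass=8, age=27, habitat=tundra, legs=4), since mass = 8. Positive: (mass=37, age=18, habitat=desert, legs=1), since mass = 37. Negative: (mass=15, age=14, habitat=swamp, legs=2), since mass = 15.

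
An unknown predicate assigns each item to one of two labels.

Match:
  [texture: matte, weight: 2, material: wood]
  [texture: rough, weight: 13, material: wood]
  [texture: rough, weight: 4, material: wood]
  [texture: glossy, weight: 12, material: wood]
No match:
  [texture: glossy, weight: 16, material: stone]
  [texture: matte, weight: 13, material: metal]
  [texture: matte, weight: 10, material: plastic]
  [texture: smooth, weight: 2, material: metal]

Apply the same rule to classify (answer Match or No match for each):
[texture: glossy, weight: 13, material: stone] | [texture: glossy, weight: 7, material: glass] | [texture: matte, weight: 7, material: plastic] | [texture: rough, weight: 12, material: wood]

'Match' ⟺ material is wood.
[texture: glossy, weight: 13, material: stone]: material is stone, does not fit → No match.
[texture: glossy, weight: 7, material: glass]: material is glass, does not fit → No match.
[texture: matte, weight: 7, material: plastic]: material is plastic, does not fit → No match.
[texture: rough, weight: 12, material: wood]: material is wood, satisfies this → Match.

No match, No match, No match, Match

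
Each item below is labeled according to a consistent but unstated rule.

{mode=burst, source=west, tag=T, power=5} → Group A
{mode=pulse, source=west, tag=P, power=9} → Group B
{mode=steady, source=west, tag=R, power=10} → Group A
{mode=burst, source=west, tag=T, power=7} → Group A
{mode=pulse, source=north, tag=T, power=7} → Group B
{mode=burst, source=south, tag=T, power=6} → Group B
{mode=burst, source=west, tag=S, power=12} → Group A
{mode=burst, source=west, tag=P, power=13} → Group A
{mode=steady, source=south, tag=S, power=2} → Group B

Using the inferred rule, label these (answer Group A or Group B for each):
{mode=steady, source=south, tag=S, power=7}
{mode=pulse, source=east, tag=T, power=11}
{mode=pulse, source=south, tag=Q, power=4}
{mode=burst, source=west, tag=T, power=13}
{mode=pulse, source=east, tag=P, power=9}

The common property of the 'Group A' items is: source is west AND power ≠ 9. No 'Group B' item has it.
{mode=steady, source=south, tag=S, power=7}: source is south, power = 7, does not fit → Group B. {mode=pulse, source=east, tag=T, power=11}: source is east, power = 11, does not fit → Group B. {mode=pulse, source=south, tag=Q, power=4}: source is south, power = 4, does not fit → Group B. {mode=burst, source=west, tag=T, power=13}: source is west, power = 13, passes → Group A. {mode=pulse, source=east, tag=P, power=9}: source is east, power = 9, does not fit → Group B.

Group B, Group B, Group B, Group A, Group B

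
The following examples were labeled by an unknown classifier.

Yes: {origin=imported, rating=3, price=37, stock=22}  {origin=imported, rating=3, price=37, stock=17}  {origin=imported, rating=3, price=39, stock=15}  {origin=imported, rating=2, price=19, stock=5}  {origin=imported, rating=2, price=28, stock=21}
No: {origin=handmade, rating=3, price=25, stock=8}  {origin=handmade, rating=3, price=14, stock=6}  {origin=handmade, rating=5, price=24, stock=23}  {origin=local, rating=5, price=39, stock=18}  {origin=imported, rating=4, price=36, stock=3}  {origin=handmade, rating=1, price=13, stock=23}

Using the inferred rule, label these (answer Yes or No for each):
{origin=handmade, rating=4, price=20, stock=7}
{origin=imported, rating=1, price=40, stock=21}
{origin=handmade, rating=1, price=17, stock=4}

No, Yes, No

All 'Yes' examples share one property — origin is imported AND stock ≥ 5 — and every 'No' example lacks it.
No: {origin=handmade, rating=4, price=20, stock=7}, since origin is handmade, stock = 7.
Yes: {origin=imported, rating=1, price=40, stock=21}, since origin is imported, stock = 21.
No: {origin=handmade, rating=1, price=17, stock=4}, since origin is handmade, stock = 4.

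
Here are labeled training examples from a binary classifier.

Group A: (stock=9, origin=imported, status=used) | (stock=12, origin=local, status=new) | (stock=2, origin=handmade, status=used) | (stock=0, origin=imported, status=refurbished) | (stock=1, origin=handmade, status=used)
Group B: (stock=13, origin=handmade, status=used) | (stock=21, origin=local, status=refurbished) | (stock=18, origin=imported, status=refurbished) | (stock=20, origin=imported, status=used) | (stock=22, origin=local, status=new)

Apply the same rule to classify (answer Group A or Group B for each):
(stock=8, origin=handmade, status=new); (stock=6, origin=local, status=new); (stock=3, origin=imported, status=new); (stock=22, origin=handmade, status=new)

Group A, Group A, Group A, Group B

All 'Group A' examples share one property — stock ≤ 12 — and every 'Group B' example lacks it.
(stock=8, origin=handmade, status=new): stock = 8, passes → Group A.
(stock=6, origin=local, status=new): stock = 6, passes → Group A.
(stock=3, origin=imported, status=new): stock = 3, passes → Group A.
(stock=22, origin=handmade, status=new): stock = 22, doesn't qualify → Group B.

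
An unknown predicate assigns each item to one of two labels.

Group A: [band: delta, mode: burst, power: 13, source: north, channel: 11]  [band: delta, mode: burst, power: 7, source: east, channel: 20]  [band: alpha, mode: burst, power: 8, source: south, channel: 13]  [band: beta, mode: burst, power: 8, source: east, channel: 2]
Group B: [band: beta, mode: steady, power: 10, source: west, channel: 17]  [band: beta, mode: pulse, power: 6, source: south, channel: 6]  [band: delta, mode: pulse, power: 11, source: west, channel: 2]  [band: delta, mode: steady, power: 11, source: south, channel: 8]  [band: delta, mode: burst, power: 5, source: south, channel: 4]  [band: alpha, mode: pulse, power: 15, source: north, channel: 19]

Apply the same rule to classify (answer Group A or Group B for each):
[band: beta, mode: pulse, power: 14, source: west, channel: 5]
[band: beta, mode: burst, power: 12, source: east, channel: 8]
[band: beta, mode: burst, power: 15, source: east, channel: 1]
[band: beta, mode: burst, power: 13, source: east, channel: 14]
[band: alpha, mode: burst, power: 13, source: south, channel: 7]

A rule that fits every label: mode is burst AND power ≥ 6 — true of each 'Group A' example, false of each 'Group B' one.
[band: beta, mode: pulse, power: 14, source: west, channel: 5] — mode is pulse, power = 14, hence Group B.
[band: beta, mode: burst, power: 12, source: east, channel: 8] — mode is burst, power = 12, hence Group A.
[band: beta, mode: burst, power: 15, source: east, channel: 1] — mode is burst, power = 15, hence Group A.
[band: beta, mode: burst, power: 13, source: east, channel: 14] — mode is burst, power = 13, hence Group A.
[band: alpha, mode: burst, power: 13, source: south, channel: 7] — mode is burst, power = 13, hence Group A.

Group B, Group A, Group A, Group A, Group A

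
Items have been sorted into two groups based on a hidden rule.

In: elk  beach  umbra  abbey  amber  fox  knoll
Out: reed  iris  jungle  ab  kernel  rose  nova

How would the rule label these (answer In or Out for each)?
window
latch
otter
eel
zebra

Out, In, In, In, In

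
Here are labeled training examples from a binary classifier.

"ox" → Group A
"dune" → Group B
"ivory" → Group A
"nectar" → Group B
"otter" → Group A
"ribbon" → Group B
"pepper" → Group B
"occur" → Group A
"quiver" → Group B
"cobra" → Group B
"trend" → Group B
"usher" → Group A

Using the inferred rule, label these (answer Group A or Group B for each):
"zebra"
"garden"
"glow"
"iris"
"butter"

Group B, Group B, Group B, Group A, Group B

Checking candidate rules against both groups, what survives is: starts with a vowel.
"zebra": starts with 'z', does not pass → Group B. "garden": starts with 'g', does not pass → Group B. "glow": starts with 'g', does not pass → Group B. "iris": starts with 'i', satisfies this → Group A. "butter": starts with 'b', does not pass → Group B.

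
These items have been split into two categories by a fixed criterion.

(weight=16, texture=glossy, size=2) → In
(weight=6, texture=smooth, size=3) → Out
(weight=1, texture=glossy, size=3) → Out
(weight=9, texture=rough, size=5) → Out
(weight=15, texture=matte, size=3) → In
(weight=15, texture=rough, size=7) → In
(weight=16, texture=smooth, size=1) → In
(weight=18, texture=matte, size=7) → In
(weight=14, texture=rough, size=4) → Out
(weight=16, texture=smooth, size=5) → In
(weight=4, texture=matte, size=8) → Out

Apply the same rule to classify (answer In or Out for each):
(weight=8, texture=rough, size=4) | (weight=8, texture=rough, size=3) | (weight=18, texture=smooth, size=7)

The pattern is that an item is 'In' exactly when: weight ≥ 15.
(weight=8, texture=rough, size=4): weight = 8, does not fit → Out.
(weight=8, texture=rough, size=3): weight = 8, does not fit → Out.
(weight=18, texture=smooth, size=7): weight = 18, has this property → In.

Out, Out, In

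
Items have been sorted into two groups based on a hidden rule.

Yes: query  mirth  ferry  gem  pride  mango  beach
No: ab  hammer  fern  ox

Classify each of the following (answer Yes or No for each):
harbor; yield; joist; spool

The classifier is using: odd length.
harbor: length 6, doesn't qualify → No.
yield: length 5, passes → Yes.
joist: length 5, passes → Yes.
spool: length 5, passes → Yes.

No, Yes, Yes, Yes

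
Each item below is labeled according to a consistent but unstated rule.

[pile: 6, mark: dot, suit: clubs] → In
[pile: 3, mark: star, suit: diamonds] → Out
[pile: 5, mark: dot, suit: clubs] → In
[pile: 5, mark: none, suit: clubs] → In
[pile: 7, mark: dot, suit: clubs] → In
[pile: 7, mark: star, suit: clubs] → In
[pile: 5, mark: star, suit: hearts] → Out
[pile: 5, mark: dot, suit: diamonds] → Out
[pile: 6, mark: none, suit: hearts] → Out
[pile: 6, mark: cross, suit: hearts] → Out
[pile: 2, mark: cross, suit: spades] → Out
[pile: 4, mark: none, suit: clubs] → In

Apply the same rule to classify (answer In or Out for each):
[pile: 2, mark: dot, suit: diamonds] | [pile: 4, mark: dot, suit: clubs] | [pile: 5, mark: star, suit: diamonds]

Out, In, Out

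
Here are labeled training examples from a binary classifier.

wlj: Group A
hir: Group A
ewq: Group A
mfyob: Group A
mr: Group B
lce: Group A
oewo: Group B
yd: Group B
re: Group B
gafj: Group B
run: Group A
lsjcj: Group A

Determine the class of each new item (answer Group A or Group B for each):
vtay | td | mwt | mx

Group B, Group B, Group A, Group B

Rule: odd length. This holds for each 'Group A' example and fails for each 'Group B' one.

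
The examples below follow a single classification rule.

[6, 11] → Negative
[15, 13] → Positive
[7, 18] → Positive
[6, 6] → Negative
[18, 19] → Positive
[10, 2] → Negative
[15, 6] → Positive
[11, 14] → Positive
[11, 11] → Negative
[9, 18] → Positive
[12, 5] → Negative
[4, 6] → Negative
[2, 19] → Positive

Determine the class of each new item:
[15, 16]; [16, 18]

Rule: max ≥ 13. This holds for each 'Positive' example and fails for each 'Negative' one.
Positive: [15, 16], since max 16.
Positive: [16, 18], since max 18.

Positive, Positive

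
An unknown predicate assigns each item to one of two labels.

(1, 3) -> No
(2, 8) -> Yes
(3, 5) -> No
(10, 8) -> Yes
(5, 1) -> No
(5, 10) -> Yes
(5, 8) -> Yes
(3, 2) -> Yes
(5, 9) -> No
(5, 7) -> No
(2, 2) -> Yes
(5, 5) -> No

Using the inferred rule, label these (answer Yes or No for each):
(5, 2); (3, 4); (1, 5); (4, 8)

One predicate separates the groups cleanly: second is even.
(5, 2) — second 2, hence Yes.
(3, 4) — second 4, hence Yes.
(1, 5) — second 5, hence No.
(4, 8) — second 8, hence Yes.

Yes, Yes, No, Yes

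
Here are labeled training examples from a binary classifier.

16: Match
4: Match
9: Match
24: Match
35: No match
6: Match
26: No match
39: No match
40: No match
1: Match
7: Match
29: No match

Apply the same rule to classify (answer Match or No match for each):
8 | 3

Match, Match

The pattern is that an item is 'Match' exactly when: at most 24.
8 → 8 ≤ 24 → Match.
3 → 3 ≤ 24 → Match.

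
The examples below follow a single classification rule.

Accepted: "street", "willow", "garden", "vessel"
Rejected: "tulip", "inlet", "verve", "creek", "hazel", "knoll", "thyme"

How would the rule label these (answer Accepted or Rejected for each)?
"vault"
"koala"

Rejected, Rejected

A rule that fits every label: even length — true of each 'Accepted' example, false of each 'Rejected' one.
Rejected: "vault", since length 5. Rejected: "koala", since length 5.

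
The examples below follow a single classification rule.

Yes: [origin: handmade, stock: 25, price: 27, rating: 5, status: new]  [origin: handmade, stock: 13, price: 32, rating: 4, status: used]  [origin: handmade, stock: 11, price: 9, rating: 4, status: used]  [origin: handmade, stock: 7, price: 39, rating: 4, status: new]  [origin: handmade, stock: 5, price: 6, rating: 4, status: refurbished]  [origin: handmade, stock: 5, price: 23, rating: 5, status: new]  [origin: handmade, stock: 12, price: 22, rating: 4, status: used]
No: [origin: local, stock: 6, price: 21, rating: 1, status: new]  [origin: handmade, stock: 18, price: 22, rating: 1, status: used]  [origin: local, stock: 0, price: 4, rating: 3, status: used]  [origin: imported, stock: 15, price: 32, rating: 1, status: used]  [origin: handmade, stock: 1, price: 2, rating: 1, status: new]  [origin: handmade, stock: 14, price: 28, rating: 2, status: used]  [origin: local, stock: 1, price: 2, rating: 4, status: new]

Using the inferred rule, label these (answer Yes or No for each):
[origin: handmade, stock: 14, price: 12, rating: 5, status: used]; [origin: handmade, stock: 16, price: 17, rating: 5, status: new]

Yes, Yes

Every 'Yes' example satisfies: origin is handmade AND rating ≥ 3. None of the 'No' examples do.
[origin: handmade, stock: 14, price: 12, rating: 5, status: used]: origin is handmade, rating = 5, fits → Yes. [origin: handmade, stock: 16, price: 17, rating: 5, status: new]: origin is handmade, rating = 5, fits → Yes.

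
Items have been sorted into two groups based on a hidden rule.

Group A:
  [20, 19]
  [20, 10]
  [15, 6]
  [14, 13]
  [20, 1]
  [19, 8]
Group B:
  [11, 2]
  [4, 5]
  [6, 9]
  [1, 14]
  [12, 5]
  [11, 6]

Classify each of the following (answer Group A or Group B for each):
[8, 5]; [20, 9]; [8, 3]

Group B, Group A, Group B

The common property of the 'Group A' items is: sum ≥ 21. No 'Group B' item has it.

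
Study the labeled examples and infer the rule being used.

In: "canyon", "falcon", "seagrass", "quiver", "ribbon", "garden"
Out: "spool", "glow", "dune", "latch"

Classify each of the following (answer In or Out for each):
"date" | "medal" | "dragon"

Out, Out, In

Rule: length ≥ 6. This holds for each 'In' example and fails for each 'Out' one.
"date": length 4 — fails the rule, so Out.
"medal": length 5 — fails the rule, so Out.
"dragon": length 6 — passes, so In.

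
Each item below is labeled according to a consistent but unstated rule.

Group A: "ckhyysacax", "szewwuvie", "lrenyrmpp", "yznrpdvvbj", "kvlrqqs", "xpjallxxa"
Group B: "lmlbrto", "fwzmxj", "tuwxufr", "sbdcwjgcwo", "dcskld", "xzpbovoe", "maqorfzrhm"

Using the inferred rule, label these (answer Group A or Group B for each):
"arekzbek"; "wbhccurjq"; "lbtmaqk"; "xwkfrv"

Group B, Group A, Group B, Group B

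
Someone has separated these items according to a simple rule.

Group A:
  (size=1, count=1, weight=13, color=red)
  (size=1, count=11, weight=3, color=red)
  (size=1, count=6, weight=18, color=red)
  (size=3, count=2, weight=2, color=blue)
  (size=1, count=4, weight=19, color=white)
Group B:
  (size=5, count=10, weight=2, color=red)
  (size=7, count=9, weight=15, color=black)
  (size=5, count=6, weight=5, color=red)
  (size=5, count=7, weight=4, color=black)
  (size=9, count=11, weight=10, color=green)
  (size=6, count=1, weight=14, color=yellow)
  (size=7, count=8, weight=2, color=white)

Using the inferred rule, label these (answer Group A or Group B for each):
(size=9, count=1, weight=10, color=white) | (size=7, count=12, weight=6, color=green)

Group B, Group B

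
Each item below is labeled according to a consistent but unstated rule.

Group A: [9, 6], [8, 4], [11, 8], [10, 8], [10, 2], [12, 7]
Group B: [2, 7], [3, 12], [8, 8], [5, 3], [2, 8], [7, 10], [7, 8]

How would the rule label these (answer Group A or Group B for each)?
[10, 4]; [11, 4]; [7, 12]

One predicate separates the groups cleanly: first > second AND sum ≥ 9.

Group A, Group A, Group B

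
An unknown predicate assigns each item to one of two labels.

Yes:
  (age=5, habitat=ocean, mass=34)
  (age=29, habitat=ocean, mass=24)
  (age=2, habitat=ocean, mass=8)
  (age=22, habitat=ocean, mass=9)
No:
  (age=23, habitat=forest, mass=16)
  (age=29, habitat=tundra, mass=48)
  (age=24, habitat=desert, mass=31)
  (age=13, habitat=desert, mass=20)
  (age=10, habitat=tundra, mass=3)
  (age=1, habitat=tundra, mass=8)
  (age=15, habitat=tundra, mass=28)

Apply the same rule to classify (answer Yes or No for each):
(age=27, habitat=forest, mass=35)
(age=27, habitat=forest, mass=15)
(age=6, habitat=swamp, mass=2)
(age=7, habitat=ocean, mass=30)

No, No, No, Yes

A rule that fits every label: habitat is ocean — true of each 'Yes' example, false of each 'No' one.
No: (age=27, habitat=forest, mass=35), since habitat is forest. No: (age=27, habitat=forest, mass=15), since habitat is forest. No: (age=6, habitat=swamp, mass=2), since habitat is swamp. Yes: (age=7, habitat=ocean, mass=30), since habitat is ocean.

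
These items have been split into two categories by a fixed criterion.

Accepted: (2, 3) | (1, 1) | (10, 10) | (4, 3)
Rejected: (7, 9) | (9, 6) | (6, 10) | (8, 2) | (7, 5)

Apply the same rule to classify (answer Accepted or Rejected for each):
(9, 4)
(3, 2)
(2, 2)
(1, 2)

Rule: |first − second| ≤ 1. This holds for each 'Accepted' example and fails for each 'Rejected' one.
(9, 4): |9−4| = 5, doesn't match → Rejected.
(3, 2): |3−2| = 1, checks out → Accepted.
(2, 2): |2−2| = 0, checks out → Accepted.
(1, 2): |1−2| = 1, checks out → Accepted.

Rejected, Accepted, Accepted, Accepted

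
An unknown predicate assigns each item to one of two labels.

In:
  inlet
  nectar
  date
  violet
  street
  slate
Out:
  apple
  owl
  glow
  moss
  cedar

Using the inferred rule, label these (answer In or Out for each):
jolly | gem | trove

Out, Out, In

Every 'In' example satisfies: contains 't'. None of the 'Out' examples do.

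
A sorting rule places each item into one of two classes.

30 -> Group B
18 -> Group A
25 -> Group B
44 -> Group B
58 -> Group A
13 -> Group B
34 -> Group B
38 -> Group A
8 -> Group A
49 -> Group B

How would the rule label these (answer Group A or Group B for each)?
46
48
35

One predicate separates the groups cleanly: ends in digit 8.
Group B: 46, since last digit 6.
Group A: 48, since last digit 8.
Group B: 35, since last digit 5.

Group B, Group A, Group B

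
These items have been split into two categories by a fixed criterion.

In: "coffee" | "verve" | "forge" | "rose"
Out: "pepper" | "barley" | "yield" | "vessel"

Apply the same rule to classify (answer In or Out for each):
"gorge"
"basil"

The classifier is using: ends with 'e'.
"gorge" → ends with 'e' → In. "basil" → ends with 'l' → Out.

In, Out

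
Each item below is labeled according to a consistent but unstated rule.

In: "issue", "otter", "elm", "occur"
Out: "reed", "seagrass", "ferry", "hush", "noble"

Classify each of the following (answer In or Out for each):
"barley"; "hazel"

Every 'In' example satisfies: starts with a vowel. None of the 'Out' examples do.

Out, Out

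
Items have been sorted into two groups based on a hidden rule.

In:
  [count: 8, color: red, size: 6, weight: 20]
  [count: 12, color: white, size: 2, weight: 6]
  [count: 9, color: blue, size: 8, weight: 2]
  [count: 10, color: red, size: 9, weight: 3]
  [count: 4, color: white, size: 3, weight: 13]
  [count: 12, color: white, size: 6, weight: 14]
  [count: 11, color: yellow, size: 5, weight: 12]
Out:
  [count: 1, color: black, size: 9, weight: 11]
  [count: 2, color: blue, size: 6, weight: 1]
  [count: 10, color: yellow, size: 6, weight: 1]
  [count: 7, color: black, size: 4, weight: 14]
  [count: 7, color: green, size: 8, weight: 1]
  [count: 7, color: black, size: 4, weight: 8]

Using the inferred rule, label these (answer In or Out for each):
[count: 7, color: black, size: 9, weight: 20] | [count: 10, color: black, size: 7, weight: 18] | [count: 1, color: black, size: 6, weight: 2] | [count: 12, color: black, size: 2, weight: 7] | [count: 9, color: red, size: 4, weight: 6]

Out, Out, Out, Out, In

'In' ⟺ color is not black AND weight ≥ 2.
[count: 7, color: black, size: 9, weight: 20]: color is black, weight = 20, fails the rule → Out. [count: 10, color: black, size: 7, weight: 18]: color is black, weight = 18, fails the rule → Out. [count: 1, color: black, size: 6, weight: 2]: color is black, weight = 2, fails the rule → Out. [count: 12, color: black, size: 2, weight: 7]: color is black, weight = 7, fails the rule → Out. [count: 9, color: red, size: 4, weight: 6]: color is red, weight = 6, matches → In.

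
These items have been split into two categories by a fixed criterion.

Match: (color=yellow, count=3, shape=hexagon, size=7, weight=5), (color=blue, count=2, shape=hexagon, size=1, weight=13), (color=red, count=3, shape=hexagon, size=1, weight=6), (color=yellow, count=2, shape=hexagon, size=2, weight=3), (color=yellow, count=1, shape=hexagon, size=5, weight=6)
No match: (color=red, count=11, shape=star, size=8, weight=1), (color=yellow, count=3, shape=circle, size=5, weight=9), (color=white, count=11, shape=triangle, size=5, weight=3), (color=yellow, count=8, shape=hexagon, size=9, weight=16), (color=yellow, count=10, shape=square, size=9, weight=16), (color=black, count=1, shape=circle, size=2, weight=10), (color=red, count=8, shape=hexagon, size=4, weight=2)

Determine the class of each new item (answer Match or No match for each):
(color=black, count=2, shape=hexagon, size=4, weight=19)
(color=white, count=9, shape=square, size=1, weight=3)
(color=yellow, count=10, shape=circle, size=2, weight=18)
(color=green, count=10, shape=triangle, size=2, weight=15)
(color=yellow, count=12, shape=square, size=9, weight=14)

The simplest hypothesis consistent with all the labels is: shape is hexagon AND count ≤ 3.
(color=black, count=2, shape=hexagon, size=4, weight=19): shape is hexagon, count = 2, passes → Match.
(color=white, count=9, shape=square, size=1, weight=3): shape is square, count = 9, fails this test → No match.
(color=yellow, count=10, shape=circle, size=2, weight=18): shape is circle, count = 10, fails this test → No match.
(color=green, count=10, shape=triangle, size=2, weight=15): shape is triangle, count = 10, fails this test → No match.
(color=yellow, count=12, shape=square, size=9, weight=14): shape is square, count = 12, fails this test → No match.

Match, No match, No match, No match, No match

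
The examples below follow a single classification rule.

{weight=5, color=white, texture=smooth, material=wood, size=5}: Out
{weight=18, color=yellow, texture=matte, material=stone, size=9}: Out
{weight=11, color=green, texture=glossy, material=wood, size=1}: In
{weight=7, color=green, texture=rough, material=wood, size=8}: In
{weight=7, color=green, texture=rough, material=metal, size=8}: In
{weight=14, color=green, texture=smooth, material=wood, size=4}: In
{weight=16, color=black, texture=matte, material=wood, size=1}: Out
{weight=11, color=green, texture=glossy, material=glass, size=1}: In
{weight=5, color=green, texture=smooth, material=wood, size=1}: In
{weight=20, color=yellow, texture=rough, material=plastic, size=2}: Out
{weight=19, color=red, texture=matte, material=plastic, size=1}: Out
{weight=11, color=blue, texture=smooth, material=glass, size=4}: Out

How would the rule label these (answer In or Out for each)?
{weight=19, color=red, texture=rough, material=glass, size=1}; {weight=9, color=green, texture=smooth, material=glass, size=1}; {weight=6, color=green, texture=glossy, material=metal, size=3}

Out, In, In

The common property of the 'In' items is: color is green. No 'Out' item has it.
{weight=19, color=red, texture=rough, material=glass, size=1}: color is red — fails this test, so Out.
{weight=9, color=green, texture=smooth, material=glass, size=1}: color is green — satisfies this, so In.
{weight=6, color=green, texture=glossy, material=metal, size=3}: color is green — satisfies this, so In.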